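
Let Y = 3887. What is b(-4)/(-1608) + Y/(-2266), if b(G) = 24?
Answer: -262695/151822 ≈ -1.7303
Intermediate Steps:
b(-4)/(-1608) + Y/(-2266) = 24/(-1608) + 3887/(-2266) = 24*(-1/1608) + 3887*(-1/2266) = -1/67 - 3887/2266 = -262695/151822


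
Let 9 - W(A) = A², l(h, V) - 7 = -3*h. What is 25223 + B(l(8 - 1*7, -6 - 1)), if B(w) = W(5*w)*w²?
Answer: 18967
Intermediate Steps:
l(h, V) = 7 - 3*h
W(A) = 9 - A²
B(w) = w²*(9 - 25*w²) (B(w) = (9 - (5*w)²)*w² = (9 - 25*w²)*w² = w²*(9 - 25*w²))
25223 + B(l(8 - 1*7, -6 - 1)) = 25223 + (7 - 3*(8 - 1*7))²*(9 - 25*(7 - 3*(8 - 1*7))²) = 25223 + (7 - 3*(8 - 7))²*(9 - 25*(7 - 3*(8 - 7))²) = 25223 + (7 - 3*1)²*(9 - 25*(7 - 3*1)²) = 25223 + (7 - 3)²*(9 - 25*(7 - 3)²) = 25223 + 4²*(9 - 25*4²) = 25223 + 16*(9 - 25*16) = 25223 + 16*(9 - 400) = 25223 + 16*(-391) = 25223 - 6256 = 18967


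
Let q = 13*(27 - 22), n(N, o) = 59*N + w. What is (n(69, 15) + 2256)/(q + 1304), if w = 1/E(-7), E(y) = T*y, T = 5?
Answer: 221444/47915 ≈ 4.6216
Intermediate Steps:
E(y) = 5*y
w = -1/35 (w = 1/(5*(-7)) = 1/(-35) = -1/35 ≈ -0.028571)
n(N, o) = -1/35 + 59*N (n(N, o) = 59*N - 1/35 = -1/35 + 59*N)
q = 65 (q = 13*5 = 65)
(n(69, 15) + 2256)/(q + 1304) = ((-1/35 + 59*69) + 2256)/(65 + 1304) = ((-1/35 + 4071) + 2256)/1369 = (142484/35 + 2256)*(1/1369) = (221444/35)*(1/1369) = 221444/47915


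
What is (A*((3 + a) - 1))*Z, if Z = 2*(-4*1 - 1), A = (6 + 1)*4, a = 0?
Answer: -560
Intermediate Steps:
A = 28 (A = 7*4 = 28)
Z = -10 (Z = 2*(-4 - 1) = 2*(-5) = -10)
(A*((3 + a) - 1))*Z = (28*((3 + 0) - 1))*(-10) = (28*(3 - 1))*(-10) = (28*2)*(-10) = 56*(-10) = -560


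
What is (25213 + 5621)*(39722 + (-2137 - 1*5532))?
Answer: 988322202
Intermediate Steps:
(25213 + 5621)*(39722 + (-2137 - 1*5532)) = 30834*(39722 + (-2137 - 5532)) = 30834*(39722 - 7669) = 30834*32053 = 988322202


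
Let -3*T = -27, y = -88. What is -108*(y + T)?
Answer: 8532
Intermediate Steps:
T = 9 (T = -⅓*(-27) = 9)
-108*(y + T) = -108*(-88 + 9) = -108*(-79) = 8532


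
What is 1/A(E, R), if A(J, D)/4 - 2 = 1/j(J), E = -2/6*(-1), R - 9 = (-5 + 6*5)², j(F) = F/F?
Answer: 1/12 ≈ 0.083333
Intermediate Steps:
j(F) = 1
R = 634 (R = 9 + (-5 + 6*5)² = 9 + (-5 + 30)² = 9 + 25² = 9 + 625 = 634)
E = ⅓ (E = -2/6*(-1) = -2*⅙*(-1) = -⅓*(-1) = ⅓ ≈ 0.33333)
A(J, D) = 12 (A(J, D) = 8 + 4/1 = 8 + 4*1 = 8 + 4 = 12)
1/A(E, R) = 1/12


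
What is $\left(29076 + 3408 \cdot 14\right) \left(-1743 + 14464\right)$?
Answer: $976820148$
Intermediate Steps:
$\left(29076 + 3408 \cdot 14\right) \left(-1743 + 14464\right) = \left(29076 + 47712\right) 12721 = 76788 \cdot 12721 = 976820148$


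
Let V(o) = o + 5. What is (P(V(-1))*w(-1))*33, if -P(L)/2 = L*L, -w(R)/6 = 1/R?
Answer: -6336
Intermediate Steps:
w(R) = -6/R
V(o) = 5 + o
P(L) = -2*L² (P(L) = -2*L*L = -2*L²)
(P(V(-1))*w(-1))*33 = ((-2*(5 - 1)²)*(-6/(-1)))*33 = ((-2*4²)*(-6*(-1)))*33 = (-2*16*6)*33 = -32*6*33 = -192*33 = -6336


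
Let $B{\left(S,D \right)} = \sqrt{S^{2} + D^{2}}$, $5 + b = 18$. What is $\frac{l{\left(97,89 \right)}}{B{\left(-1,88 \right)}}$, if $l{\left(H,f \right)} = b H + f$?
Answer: $\frac{270 \sqrt{7745}}{1549} \approx 15.34$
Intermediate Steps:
$b = 13$ ($b = -5 + 18 = 13$)
$B{\left(S,D \right)} = \sqrt{D^{2} + S^{2}}$
$l{\left(H,f \right)} = f + 13 H$ ($l{\left(H,f \right)} = 13 H + f = f + 13 H$)
$\frac{l{\left(97,89 \right)}}{B{\left(-1,88 \right)}} = \frac{89 + 13 \cdot 97}{\sqrt{88^{2} + \left(-1\right)^{2}}} = \frac{89 + 1261}{\sqrt{7744 + 1}} = \frac{1350}{\sqrt{7745}} = 1350 \frac{\sqrt{7745}}{7745} = \frac{270 \sqrt{7745}}{1549}$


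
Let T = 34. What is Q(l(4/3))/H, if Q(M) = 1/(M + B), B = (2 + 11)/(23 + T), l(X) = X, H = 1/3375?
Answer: 192375/89 ≈ 2161.5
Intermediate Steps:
H = 1/3375 ≈ 0.00029630
B = 13/57 (B = (2 + 11)/(23 + 34) = 13/57 ≈ 0.22807)
Q(M) = 1/(13/57 + M) (Q(M) = 1/(M + 13/57) = 1/(13/57 + M))
Q(l(4/3))/H = (57/(13 + 57*(4/3)))/(1/3375) = (57/(13 + 57*(4*(⅓))))*3375 = (57/(13 + 57*(4/3)))*3375 = (57/(13 + 76))*3375 = (57/89)*3375 = 192375/89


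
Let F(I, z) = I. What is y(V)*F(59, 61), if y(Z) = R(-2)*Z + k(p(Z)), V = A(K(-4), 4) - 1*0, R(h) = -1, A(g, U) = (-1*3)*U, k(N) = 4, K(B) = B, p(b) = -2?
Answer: 944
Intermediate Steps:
A(g, U) = -3*U
V = -12 (V = -3*4 - 1*0 = -12 + 0 = -12)
y(Z) = 4 - Z (y(Z) = -Z + 4 = 4 - Z)
y(V)*F(59, 61) = (4 - 1*(-12))*59 = (4 + 12)*59 = 16*59 = 944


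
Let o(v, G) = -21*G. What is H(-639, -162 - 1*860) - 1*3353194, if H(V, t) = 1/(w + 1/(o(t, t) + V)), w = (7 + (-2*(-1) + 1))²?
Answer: -6982359198571/2082301 ≈ -3.3532e+6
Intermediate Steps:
w = 100 (w = (7 + (2 + 1))² = (7 + 3)² = 10² = 100)
H(V, t) = 1/(100 + 1/(V - 21*t)) (H(V, t) = 1/(100 + 1/(-21*t + V)) = 1/(100 + 1/(V - 21*t)))
H(-639, -162 - 1*860) - 1*3353194 = (-639 - 21*(-162 - 1*860))/(1 - 2100*(-162 - 1*860) + 100*(-639)) - 1*3353194 = (-639 - 21*(-162 - 860))/(1 - 2100*(-162 - 860) - 63900) - 3353194 = (-639 - 21*(-1022))/(1 - 2100*(-1022) - 63900) - 3353194 = (-639 + 21462)/(1 + 2146200 - 63900) - 3353194 = 20823/2082301 - 3353194 = -6982359198571/2082301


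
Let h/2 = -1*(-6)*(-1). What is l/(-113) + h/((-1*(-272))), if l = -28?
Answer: 1565/7684 ≈ 0.20367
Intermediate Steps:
h = -12 (h = 2*(-1*(-6)*(-1)) = 2*(6*(-1)) = 2*(-6) = -12)
l/(-113) + h/((-1*(-272))) = -28/(-113) - 12/((-1*(-272))) = -28*(-1/113) - 12/272 = 28/113 - 12*1/272 = 28/113 - 3/68 = 1565/7684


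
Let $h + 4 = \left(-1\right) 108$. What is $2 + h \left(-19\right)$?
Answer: $2130$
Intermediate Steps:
$h = -112$ ($h = -4 - 108 = -112$)
$2 + h \left(-19\right) = 2 - -2128 = 2 + 2128 = 2130$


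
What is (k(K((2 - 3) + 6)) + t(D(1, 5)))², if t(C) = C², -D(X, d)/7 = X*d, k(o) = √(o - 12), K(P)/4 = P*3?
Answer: 1500673 + 9800*√3 ≈ 1.5176e+6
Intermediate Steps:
K(P) = 12*P (K(P) = 4*(P*3) = 4*(3*P) = 12*P)
k(o) = √(-12 + o)
D(X, d) = -7*X*d
(k(K((2 - 3) + 6)) + t(D(1, 5)))² = (√(-12 + 12*((2 - 3) + 6)) + (-7*1*5)²)² = (√(-12 + 12*(-1 + 6)) + (-35)²)² = (√(-12 + 12*5) + 1225)² = (√(-12 + 60) + 1225)² = (√48 + 1225)² = (4*√3 + 1225)² = (1225 + 4*√3)²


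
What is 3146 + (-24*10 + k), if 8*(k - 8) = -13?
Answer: 23299/8 ≈ 2912.4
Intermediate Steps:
k = 51/8 (k = 8 + (⅛)*(-13) = 8 - 13/8 = 51/8 ≈ 6.3750)
3146 + (-24*10 + k) = 3146 + (-24*10 + 51/8) = 3146 + (-240 + 51/8) = 3146 - 1869/8 = 23299/8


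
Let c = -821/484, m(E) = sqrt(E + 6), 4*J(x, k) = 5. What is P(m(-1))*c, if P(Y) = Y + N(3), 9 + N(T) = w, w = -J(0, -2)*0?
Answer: 7389/484 - 821*sqrt(5)/484 ≈ 11.474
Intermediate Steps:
J(x, k) = 5/4 (J(x, k) = (1/4)*5 = 5/4)
w = 0 (w = -1*5/4*0 = -5/4*0 = 0)
N(T) = -9 (N(T) = -9 + 0 = -9)
m(E) = sqrt(6 + E)
P(Y) = -9 + Y (P(Y) = Y - 9 = -9 + Y)
c = -821/484 (c = -821*1/484 = -821/484 ≈ -1.6963)
P(m(-1))*c = (-9 + sqrt(6 - 1))*(-821/484) = (-9 + sqrt(5))*(-821/484) = 7389/484 - 821*sqrt(5)/484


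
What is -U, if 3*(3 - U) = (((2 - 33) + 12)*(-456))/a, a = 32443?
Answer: -94441/32443 ≈ -2.9110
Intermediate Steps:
U = 94441/32443 (U = 3 - ((2 - 33) + 12)*(-456)/(3*32443) = 3 - (-31 + 12)*(-456)/(3*32443) = 3 - (-19*(-456))/(3*32443) = 3 - 2888/32443 = 94441/32443 ≈ 2.9110)
-U = -1*94441/32443 = -94441/32443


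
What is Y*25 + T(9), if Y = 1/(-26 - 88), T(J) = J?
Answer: 1001/114 ≈ 8.7807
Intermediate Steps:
Y = -1/114 (Y = 1/(-114) = -1/114 ≈ -0.0087719)
Y*25 + T(9) = -1/114*25 + 9 = -25/114 + 9 = 1001/114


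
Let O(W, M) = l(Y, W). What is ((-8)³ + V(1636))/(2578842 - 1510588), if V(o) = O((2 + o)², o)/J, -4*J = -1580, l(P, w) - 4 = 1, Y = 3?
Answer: -3677/7672006 ≈ -0.00047927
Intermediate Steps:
l(P, w) = 5 (l(P, w) = 4 + 1 = 5)
J = 395 (J = -¼*(-1580) = 395)
O(W, M) = 5
V(o) = 1/79 (V(o) = 5/395 = 5*(1/395) = 1/79)
((-8)³ + V(1636))/(2578842 - 1510588) = ((-8)³ + 1/79)/(2578842 - 1510588) = (-512 + 1/79)/1068254 = -40447/79*1/1068254 = -3677/7672006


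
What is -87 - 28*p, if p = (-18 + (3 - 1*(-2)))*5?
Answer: 1733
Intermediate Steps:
p = -65 (p = (-18 + (3 + 2))*5 = (-18 + 5)*5 = -13*5 = -65)
-87 - 28*p = -87 - 28*(-65) = -87 + 1820 = 1733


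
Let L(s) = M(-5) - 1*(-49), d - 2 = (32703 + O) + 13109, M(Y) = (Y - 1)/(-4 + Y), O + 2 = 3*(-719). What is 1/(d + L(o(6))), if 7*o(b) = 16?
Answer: 3/131114 ≈ 2.2881e-5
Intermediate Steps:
o(b) = 16/7 (o(b) = (1/7)*16 = 16/7)
O = -2159 (O = -2 + 3*(-719) = -2 - 2157 = -2159)
M(Y) = (-1 + Y)/(-4 + Y)
d = 43655 (d = 2 + ((32703 - 2159) + 13109) = 2 + (30544 + 13109) = 2 + 43653 = 43655)
L(s) = 149/3 (L(s) = (-1 - 5)/(-4 - 5) - 1*(-49) = -6/(-9) + 49 = -1/9*(-6) + 49 = 2/3 + 49 = 149/3)
1/(d + L(o(6))) = 1/(43655 + 149/3) = 1/(131114/3) = 3/131114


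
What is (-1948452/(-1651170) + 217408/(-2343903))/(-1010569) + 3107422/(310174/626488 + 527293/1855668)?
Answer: 147176826602795993911022502124679054/36907727597098672411728599115 ≈ 3.9877e+6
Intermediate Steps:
(-1948452/(-1651170) + 217408/(-2343903))/(-1010569) + 3107422/(310174/626488 + 527293/1855668) = (-1948452*(-1/1651170) + 217408*(-1/2343903))*(-1/1010569) + 3107422/(310174*(1/626488) + 527293*(1/1855668)) = (324742/275195 - 217408/2343903)*(-1/1010569) + 3107422/(155087/313244 + 527293/1855668) = (701334153466/645030386085)*(-1/1010569) + 3107422/(56620168951/72659608374) = -701334153466/651847712235532365 + 3107422*(72659608374/56620168951) = -701334153466/651847712235532365 + 225784065572751828/56620168951 = 147176826602795993911022502124679054/36907727597098672411728599115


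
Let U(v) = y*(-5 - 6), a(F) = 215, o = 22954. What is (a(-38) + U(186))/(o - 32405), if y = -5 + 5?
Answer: -215/9451 ≈ -0.022749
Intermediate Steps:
y = 0
U(v) = 0 (U(v) = 0*(-5 - 6) = 0*(-11) = 0)
(a(-38) + U(186))/(o - 32405) = (215 + 0)/(22954 - 32405) = 215/(-9451) = 215*(-1/9451) = -215/9451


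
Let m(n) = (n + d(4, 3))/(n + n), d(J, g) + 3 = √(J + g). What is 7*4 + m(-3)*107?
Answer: 135 - 107*√7/6 ≈ 87.817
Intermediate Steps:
d(J, g) = -3 + √(J + g)
m(n) = (-3 + n + √7)/(2*n) (m(n) = (n + (-3 + √(4 + 3)))/(n + n) = (n + (-3 + √7))/((2*n)) = (-3 + n + √7)*(1/(2*n)) = (-3 + n + √7)/(2*n))
7*4 + m(-3)*107 = 7*4 + ((½)*(-3 - 3 + √7)/(-3))*107 = 28 + ((½)*(-⅓)*(-6 + √7))*107 = 28 + (1 - √7/6)*107 = 28 + (107 - 107*√7/6) = 135 - 107*√7/6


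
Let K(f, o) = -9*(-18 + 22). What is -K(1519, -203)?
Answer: 36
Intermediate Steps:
K(f, o) = -36 (K(f, o) = -9*4 = -36)
-K(1519, -203) = -1*(-36) = 36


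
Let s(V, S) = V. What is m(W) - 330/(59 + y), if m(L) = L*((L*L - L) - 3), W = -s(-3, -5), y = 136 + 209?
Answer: 1653/202 ≈ 8.1832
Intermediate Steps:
y = 345
W = 3 (W = -1*(-3) = 3)
m(L) = L*(-3 + L² - L) (m(L) = L*((L² - L) - 3) = L*(-3 + L² - L))
m(W) - 330/(59 + y) = 3*(-3 + 3² - 1*3) - 330/(59 + 345) = 3*(-3 + 9 - 3) - 330/404 = 3*3 - 330*1/404 = 9 - 165/202 = 1653/202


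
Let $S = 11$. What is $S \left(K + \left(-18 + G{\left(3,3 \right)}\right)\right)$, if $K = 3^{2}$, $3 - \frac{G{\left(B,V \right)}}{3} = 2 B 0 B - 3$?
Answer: $99$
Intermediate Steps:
$G{\left(B,V \right)} = 18$ ($G{\left(B,V \right)} = 9 - 3 \left(2 B 0 B - 3\right) = 9 - 3 \left(0 B - 3\right) = 9 - 3 \left(0 - 3\right) = 9 - -9 = 9 + 9 = 18$)
$K = 9$
$S \left(K + \left(-18 + G{\left(3,3 \right)}\right)\right) = 11 \left(9 + \left(-18 + 18\right)\right) = 11 \left(9 + 0\right) = 11 \cdot 9 = 99$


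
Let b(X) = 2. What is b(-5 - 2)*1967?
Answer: 3934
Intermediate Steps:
b(-5 - 2)*1967 = 2*1967 = 3934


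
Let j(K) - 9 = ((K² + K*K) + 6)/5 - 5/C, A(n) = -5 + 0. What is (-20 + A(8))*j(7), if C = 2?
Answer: -1365/2 ≈ -682.50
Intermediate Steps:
A(n) = -5
j(K) = 77/10 + 2*K²/5 (j(K) = 9 + (((K² + K*K) + 6)/5 - 5/2) = 9 + (((K² + K²) + 6)*(⅕) - 5*½) = 9 + ((2*K² + 6)*(⅕) - 5/2) = 9 + ((6 + 2*K²)*(⅕) - 5/2) = 9 + ((6/5 + 2*K²/5) - 5/2) = 9 + (-13/10 + 2*K²/5) = 77/10 + 2*K²/5)
(-20 + A(8))*j(7) = (-20 - 5)*(77/10 + (⅖)*7²) = -25*(77/10 + (⅖)*49) = -25*(77/10 + 98/5) = -25*273/10 = -1365/2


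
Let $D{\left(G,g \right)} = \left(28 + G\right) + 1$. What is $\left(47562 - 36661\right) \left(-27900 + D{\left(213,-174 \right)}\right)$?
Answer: $-301499858$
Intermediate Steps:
$D{\left(G,g \right)} = 29 + G$
$\left(47562 - 36661\right) \left(-27900 + D{\left(213,-174 \right)}\right) = \left(47562 - 36661\right) \left(-27900 + \left(29 + 213\right)\right) = 10901 \left(-27900 + 242\right) = 10901 \left(-27658\right) = -301499858$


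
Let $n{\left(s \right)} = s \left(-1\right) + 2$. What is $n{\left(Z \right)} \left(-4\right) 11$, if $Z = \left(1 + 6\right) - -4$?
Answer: $396$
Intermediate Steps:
$Z = 11$ ($Z = 7 + 4 = 11$)
$n{\left(s \right)} = 2 - s$ ($n{\left(s \right)} = - s + 2 = 2 - s$)
$n{\left(Z \right)} \left(-4\right) 11 = \left(2 - 11\right) \left(-4\right) 11 = \left(-9\right) \left(-4\right) 11 = 36 \cdot 11 = 396$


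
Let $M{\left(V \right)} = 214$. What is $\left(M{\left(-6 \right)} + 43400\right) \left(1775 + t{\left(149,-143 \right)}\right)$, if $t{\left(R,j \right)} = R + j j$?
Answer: $975776022$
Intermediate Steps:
$t{\left(R,j \right)} = R + j^{2}$
$\left(M{\left(-6 \right)} + 43400\right) \left(1775 + t{\left(149,-143 \right)}\right) = \left(214 + 43400\right) \left(1775 + \left(149 + \left(-143\right)^{2}\right)\right) = 43614 \left(1775 + \left(149 + 20449\right)\right) = 43614 \left(1775 + 20598\right) = 43614 \cdot 22373 = 975776022$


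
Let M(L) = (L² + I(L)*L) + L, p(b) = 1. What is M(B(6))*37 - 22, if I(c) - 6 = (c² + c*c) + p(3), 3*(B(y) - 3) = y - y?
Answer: 3197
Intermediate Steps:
B(y) = 3 (B(y) = 3 + (y - y)/3 = 3 + (⅓)*0 = 3 + 0 = 3)
I(c) = 7 + 2*c² (I(c) = 6 + ((c² + c*c) + 1) = 6 + ((c² + c²) + 1) = 6 + (2*c² + 1) = 6 + (1 + 2*c²) = 7 + 2*c²)
M(L) = L + L² + L*(7 + 2*L²) (M(L) = (L² + (7 + 2*L²)*L) + L = (L² + L*(7 + 2*L²)) + L = L + L² + L*(7 + 2*L²))
M(B(6))*37 - 22 = (3*(8 + 3 + 2*3²))*37 - 22 = (3*(8 + 3 + 2*9))*37 - 22 = (3*(8 + 3 + 18))*37 - 22 = (3*29)*37 - 22 = 87*37 - 22 = 3219 - 22 = 3197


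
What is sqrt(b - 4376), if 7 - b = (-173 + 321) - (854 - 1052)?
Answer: I*sqrt(4715) ≈ 68.666*I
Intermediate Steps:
b = -339 (b = 7 - ((-173 + 321) - (854 - 1052)) = 7 - (148 - 1*(-198)) = 7 - (148 + 198) = 7 - 1*346 = 7 - 346 = -339)
sqrt(b - 4376) = sqrt(-339 - 4376) = sqrt(-4715) = I*sqrt(4715)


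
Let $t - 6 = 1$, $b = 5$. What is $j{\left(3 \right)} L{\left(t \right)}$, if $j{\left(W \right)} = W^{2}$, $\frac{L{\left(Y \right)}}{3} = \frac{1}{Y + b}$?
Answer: $\frac{9}{4} \approx 2.25$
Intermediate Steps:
$t = 7$ ($t = 6 + 1 = 7$)
$L{\left(Y \right)} = \frac{3}{5 + Y}$ ($L{\left(Y \right)} = \frac{3}{Y + 5} = \frac{3}{5 + Y}$)
$j{\left(3 \right)} L{\left(t \right)} = 3^{2} \frac{3}{5 + 7} = 9 \cdot \frac{3}{12} = 9 \cdot 3 \cdot \frac{1}{12} = 9 \cdot \frac{1}{4} = \frac{9}{4}$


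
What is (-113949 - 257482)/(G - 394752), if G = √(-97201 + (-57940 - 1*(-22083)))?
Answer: 73311565056/77914637281 + 371431*I*√133058/155829274562 ≈ 0.94092 + 0.00086946*I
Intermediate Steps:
G = I*√133058 (G = √(-97201 + (-57940 + 22083)) = √(-97201 - 35857) = √(-133058) = I*√133058 ≈ 364.77*I)
(-113949 - 257482)/(G - 394752) = (-113949 - 257482)/(I*√133058 - 394752) = -371431/(-394752 + I*√133058)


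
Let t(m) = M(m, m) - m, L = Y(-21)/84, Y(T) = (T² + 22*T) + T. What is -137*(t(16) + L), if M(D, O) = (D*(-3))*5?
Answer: 70281/2 ≈ 35141.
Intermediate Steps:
Y(T) = T² + 23*T
L = -½ (L = -21*(23 - 21)/84 = -21*2*(1/84) = -42*1/84 = -½ ≈ -0.50000)
M(D, O) = -15*D (M(D, O) = -3*D*5 = -15*D)
t(m) = -16*m (t(m) = -15*m - m = -16*m)
-137*(t(16) + L) = -137*(-16*16 - ½) = -137*(-256 - ½) = -137*(-513/2) = 70281/2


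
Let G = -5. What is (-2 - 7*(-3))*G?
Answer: -95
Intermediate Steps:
(-2 - 7*(-3))*G = (-2 - 7*(-3))*(-5) = (-2 + 21)*(-5) = 19*(-5) = -95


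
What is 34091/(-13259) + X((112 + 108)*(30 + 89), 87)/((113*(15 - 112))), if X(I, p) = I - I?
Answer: -34091/13259 ≈ -2.5712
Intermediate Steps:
X(I, p) = 0
34091/(-13259) + X((112 + 108)*(30 + 89), 87)/((113*(15 - 112))) = 34091/(-13259) + 0/((113*(15 - 112))) = 34091*(-1/13259) + 0/((113*(-97))) = -34091/13259 + 0/(-10961) = -34091/13259 + 0*(-1/10961) = -34091/13259 + 0 = -34091/13259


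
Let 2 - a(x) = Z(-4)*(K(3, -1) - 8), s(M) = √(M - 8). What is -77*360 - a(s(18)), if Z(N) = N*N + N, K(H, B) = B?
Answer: -27830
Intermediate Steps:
s(M) = √(-8 + M)
Z(N) = N + N² (Z(N) = N² + N = N + N²)
a(x) = 110 (a(x) = 2 - (-4*(1 - 4))*(-1 - 8) = 2 - (-4*(-3))*(-9) = 2 - 12*(-9) = 2 - 1*(-108) = 2 + 108 = 110)
-77*360 - a(s(18)) = -77*360 - 1*110 = -27720 - 110 = -27830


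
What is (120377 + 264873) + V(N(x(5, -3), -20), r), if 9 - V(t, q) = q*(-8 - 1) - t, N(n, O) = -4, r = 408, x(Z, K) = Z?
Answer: 388927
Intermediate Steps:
V(t, q) = 9 + t + 9*q (V(t, q) = 9 - (q*(-8 - 1) - t) = 9 - (q*(-9) - t) = 9 - (-9*q - t) = 9 - (-t - 9*q) = 9 + (t + 9*q) = 9 + t + 9*q)
(120377 + 264873) + V(N(x(5, -3), -20), r) = (120377 + 264873) + (9 - 4 + 9*408) = 385250 + (9 - 4 + 3672) = 385250 + 3677 = 388927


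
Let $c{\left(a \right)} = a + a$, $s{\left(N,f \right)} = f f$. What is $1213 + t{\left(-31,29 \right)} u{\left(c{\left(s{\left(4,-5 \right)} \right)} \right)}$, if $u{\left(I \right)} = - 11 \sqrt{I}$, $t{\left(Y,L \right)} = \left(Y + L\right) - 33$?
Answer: $1213 + 1925 \sqrt{2} \approx 3935.4$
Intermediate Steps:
$t{\left(Y,L \right)} = -33 + L + Y$ ($t{\left(Y,L \right)} = \left(L + Y\right) - 33 = -33 + L + Y$)
$s{\left(N,f \right)} = f^{2}$
$c{\left(a \right)} = 2 a$
$1213 + t{\left(-31,29 \right)} u{\left(c{\left(s{\left(4,-5 \right)} \right)} \right)} = 1213 + \left(-33 + 29 - 31\right) \left(- 11 \sqrt{2 \left(-5\right)^{2}}\right) = 1213 - 35 \left(- 11 \sqrt{2 \cdot 25}\right) = 1213 - 35 \left(- 11 \sqrt{50}\right) = 1213 - 35 \left(- 11 \cdot 5 \sqrt{2}\right) = 1213 - 35 \left(- 55 \sqrt{2}\right) = 1213 + 1925 \sqrt{2}$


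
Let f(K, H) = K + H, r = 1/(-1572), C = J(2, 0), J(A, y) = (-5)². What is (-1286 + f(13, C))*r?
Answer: 104/131 ≈ 0.79389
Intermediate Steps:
J(A, y) = 25
C = 25
r = -1/1572 ≈ -0.00063613
f(K, H) = H + K
(-1286 + f(13, C))*r = (-1286 + (25 + 13))*(-1/1572) = (-1286 + 38)*(-1/1572) = -1248*(-1/1572) = 104/131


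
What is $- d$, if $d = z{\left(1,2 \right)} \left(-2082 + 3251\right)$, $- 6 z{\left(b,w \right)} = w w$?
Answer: $\frac{2338}{3} \approx 779.33$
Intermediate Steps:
$z{\left(b,w \right)} = - \frac{w^{2}}{6}$ ($z{\left(b,w \right)} = - \frac{w w}{6} = - \frac{w^{2}}{6}$)
$d = - \frac{2338}{3}$ ($d = - \frac{2^{2}}{6} \left(-2082 + 3251\right) = \left(- \frac{1}{6}\right) 4 \cdot 1169 = \left(- \frac{2}{3}\right) 1169 = - \frac{2338}{3} \approx -779.33$)
$- d = \left(-1\right) \left(- \frac{2338}{3}\right) = \frac{2338}{3}$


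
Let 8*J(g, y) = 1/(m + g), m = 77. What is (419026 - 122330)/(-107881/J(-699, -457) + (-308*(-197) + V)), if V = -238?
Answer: 148348/268438147 ≈ 0.00055263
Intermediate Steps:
J(g, y) = 1/(8*(77 + g))
(419026 - 122330)/(-107881/J(-699, -457) + (-308*(-197) + V)) = (419026 - 122330)/(-107881/(1/(8*(77 - 699))) + (-308*(-197) - 238)) = 296696/(-107881/((1/8)/(-622)) + (60676 - 238)) = 296696/(-107881/((1/8)*(-1/622)) + 60438) = 296696/(-107881/(-1/4976) + 60438) = 296696/(-107881*(-4976) + 60438) = 296696/(536815856 + 60438) = 296696/536876294 = 296696*(1/536876294) = 148348/268438147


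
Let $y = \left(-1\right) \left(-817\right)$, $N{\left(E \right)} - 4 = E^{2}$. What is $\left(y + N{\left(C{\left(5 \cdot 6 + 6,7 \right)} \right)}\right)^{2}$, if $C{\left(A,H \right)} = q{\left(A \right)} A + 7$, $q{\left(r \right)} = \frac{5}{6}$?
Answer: $4796100$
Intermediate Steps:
$q{\left(r \right)} = \frac{5}{6}$ ($q{\left(r \right)} = 5 \cdot \frac{1}{6} = \frac{5}{6}$)
$C{\left(A,H \right)} = 7 + \frac{5 A}{6}$ ($C{\left(A,H \right)} = \frac{5 A}{6} + 7 = 7 + \frac{5 A}{6}$)
$N{\left(E \right)} = 4 + E^{2}$
$y = 817$
$\left(y + N{\left(C{\left(5 \cdot 6 + 6,7 \right)} \right)}\right)^{2} = \left(817 + \left(4 + \left(7 + \frac{5 \left(5 \cdot 6 + 6\right)}{6}\right)^{2}\right)\right)^{2} = \left(817 + \left(4 + \left(7 + \frac{5 \left(30 + 6\right)}{6}\right)^{2}\right)\right)^{2} = \left(817 + \left(4 + \left(7 + \frac{5}{6} \cdot 36\right)^{2}\right)\right)^{2} = \left(817 + \left(4 + \left(7 + 30\right)^{2}\right)\right)^{2} = \left(817 + \left(4 + 37^{2}\right)\right)^{2} = \left(817 + \left(4 + 1369\right)\right)^{2} = \left(817 + 1373\right)^{2} = 2190^{2} = 4796100$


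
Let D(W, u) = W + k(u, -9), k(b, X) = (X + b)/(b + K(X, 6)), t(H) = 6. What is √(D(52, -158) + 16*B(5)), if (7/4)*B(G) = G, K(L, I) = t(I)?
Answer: √27966442/532 ≈ 9.9405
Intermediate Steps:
K(L, I) = 6
k(b, X) = (X + b)/(6 + b) (k(b, X) = (X + b)/(b + 6) = (X + b)/(6 + b))
B(G) = 4*G/7
D(W, u) = W + (-9 + u)/(6 + u)
√(D(52, -158) + 16*B(5)) = √((-9 - 158 + 52*(6 - 158))/(6 - 158) + 16*((4/7)*5)) = √((-9 - 158 + 52*(-152))/(-152) + 16*(20/7)) = √(-(-9 - 158 - 7904)/152 + 320/7) = √(-1/152*(-8071) + 320/7) = √(8071/152 + 320/7) = √(105137/1064) = √27966442/532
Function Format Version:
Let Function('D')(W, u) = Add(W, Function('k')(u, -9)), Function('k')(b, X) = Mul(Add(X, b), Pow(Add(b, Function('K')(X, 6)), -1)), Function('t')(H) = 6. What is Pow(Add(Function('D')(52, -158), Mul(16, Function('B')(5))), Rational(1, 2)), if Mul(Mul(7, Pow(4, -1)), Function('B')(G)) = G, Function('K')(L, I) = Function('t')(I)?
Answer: Mul(Rational(1, 532), Pow(27966442, Rational(1, 2))) ≈ 9.9405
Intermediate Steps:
Function('K')(L, I) = 6
Function('k')(b, X) = Mul(Pow(Add(6, b), -1), Add(X, b)) (Function('k')(b, X) = Mul(Add(X, b), Pow(Add(b, 6), -1)) = Mul(Add(X, b), Pow(Add(6, b), -1)) = Mul(Pow(Add(6, b), -1), Add(X, b)))
Function('B')(G) = Mul(Rational(4, 7), G)
Function('D')(W, u) = Add(W, Mul(Pow(Add(6, u), -1), Add(-9, u)))
Pow(Add(Function('D')(52, -158), Mul(16, Function('B')(5))), Rational(1, 2)) = Pow(Add(Mul(Pow(Add(6, -158), -1), Add(-9, -158, Mul(52, Add(6, -158)))), Mul(16, Mul(Rational(4, 7), 5))), Rational(1, 2)) = Pow(Add(Mul(Pow(-152, -1), Add(-9, -158, Mul(52, -152))), Mul(16, Rational(20, 7))), Rational(1, 2)) = Pow(Add(Mul(Rational(-1, 152), Add(-9, -158, -7904)), Rational(320, 7)), Rational(1, 2)) = Pow(Add(Mul(Rational(-1, 152), -8071), Rational(320, 7)), Rational(1, 2)) = Pow(Add(Rational(8071, 152), Rational(320, 7)), Rational(1, 2)) = Pow(Rational(105137, 1064), Rational(1, 2)) = Mul(Rational(1, 532), Pow(27966442, Rational(1, 2)))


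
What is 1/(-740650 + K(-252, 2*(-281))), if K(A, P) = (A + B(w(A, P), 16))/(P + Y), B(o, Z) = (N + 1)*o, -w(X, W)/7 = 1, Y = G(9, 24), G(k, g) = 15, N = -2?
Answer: -547/405135305 ≈ -1.3502e-6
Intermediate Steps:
Y = 15
w(X, W) = -7 (w(X, W) = -7*1 = -7)
B(o, Z) = -o (B(o, Z) = (-2 + 1)*o = -o)
K(A, P) = (7 + A)/(15 + P) (K(A, P) = (A - 1*(-7))/(P + 15) = (A + 7)/(15 + P) = (7 + A)/(15 + P))
1/(-740650 + K(-252, 2*(-281))) = 1/(-740650 + (7 - 252)/(15 + 2*(-281))) = 1/(-740650 - 245/(15 - 562)) = 1/(-740650 - 245/(-547)) = 1/(-740650 - 1/547*(-245)) = 1/(-740650 + 245/547) = 1/(-405135305/547) = -547/405135305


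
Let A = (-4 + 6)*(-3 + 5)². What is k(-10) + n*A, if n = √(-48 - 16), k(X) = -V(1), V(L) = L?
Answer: -1 + 64*I ≈ -1.0 + 64.0*I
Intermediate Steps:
A = 8 (A = 2*2² = 2*4 = 8)
k(X) = -1 (k(X) = -1*1 = -1)
n = 8*I (n = √(-64) = 8*I ≈ 8.0*I)
k(-10) + n*A = -1 + (8*I)*8 = -1 + 64*I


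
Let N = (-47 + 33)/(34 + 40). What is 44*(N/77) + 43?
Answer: 1587/37 ≈ 42.892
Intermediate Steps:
N = -7/37 (N = -14/74 = -14*1/74 = -7/37 ≈ -0.18919)
44*(N/77) + 43 = 44*(-7/37/77) + 43 = 44*(-7/37*1/77) + 43 = 44*(-1/407) + 43 = -4/37 + 43 = 1587/37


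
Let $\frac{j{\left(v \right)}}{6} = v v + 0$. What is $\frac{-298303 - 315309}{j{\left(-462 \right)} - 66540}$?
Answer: $- \frac{153403}{303531} \approx -0.50539$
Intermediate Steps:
$j{\left(v \right)} = 6 v^{2}$ ($j{\left(v \right)} = 6 \left(v v + 0\right) = 6 \left(v^{2} + 0\right) = 6 v^{2}$)
$\frac{-298303 - 315309}{j{\left(-462 \right)} - 66540} = \frac{-298303 - 315309}{6 \left(-462\right)^{2} - 66540} = - \frac{613612}{6 \cdot 213444 - 66540} = - \frac{613612}{1280664 - 66540} = - \frac{613612}{1214124} = \left(-613612\right) \frac{1}{1214124} = - \frac{153403}{303531}$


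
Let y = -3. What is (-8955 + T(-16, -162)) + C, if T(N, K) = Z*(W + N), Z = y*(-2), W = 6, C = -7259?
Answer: -16274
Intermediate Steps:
Z = 6 (Z = -3*(-2) = 6)
T(N, K) = 36 + 6*N (T(N, K) = 6*(6 + N) = 36 + 6*N)
(-8955 + T(-16, -162)) + C = (-8955 + (36 + 6*(-16))) - 7259 = (-8955 + (36 - 96)) - 7259 = (-8955 - 60) - 7259 = -9015 - 7259 = -16274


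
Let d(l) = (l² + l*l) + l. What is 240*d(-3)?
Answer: 3600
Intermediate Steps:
d(l) = l + 2*l² (d(l) = (l² + l²) + l = 2*l² + l = l + 2*l²)
240*d(-3) = 240*(-3*(1 + 2*(-3))) = 240*(-3*(1 - 6)) = 240*(-3*(-5)) = 240*15 = 3600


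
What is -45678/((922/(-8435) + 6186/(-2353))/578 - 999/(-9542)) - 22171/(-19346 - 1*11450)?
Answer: -5922453011124118736437/12960168148126028 ≈ -4.5697e+5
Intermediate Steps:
-45678/((922/(-8435) + 6186/(-2353))/578 - 999/(-9542)) - 22171/(-19346 - 1*11450) = -45678/((922*(-1/8435) + 6186*(-1/2353))*(1/578) - 999*(-1/9542)) - 22171/(-19346 - 11450) = -45678/((-922/8435 - 6186/2353)*(1/578) + 999/9542) - 22171/(-30796) = -45678/(-54348376/19847555*1/578 + 999/9542) - 22171*(-1/30796) = -45678/(-27174188/5735943395 + 999/9542) + 22171/30796 = -45678/420839334593/4210182451930 + 22171/30796 = -45678*4210182451930/420839334593 + 22171/30796 = -192312714039258540/420839334593 + 22171/30796 = -5922453011124118736437/12960168148126028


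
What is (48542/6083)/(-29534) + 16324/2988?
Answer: 366568554104/67101262767 ≈ 5.4629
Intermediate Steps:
(48542/6083)/(-29534) + 16324/2988 = (48542*(1/6083))*(-1/29534) + 16324*(1/2988) = (48542/6083)*(-1/29534) + 4081/747 = -24271/89827661 + 4081/747 = 366568554104/67101262767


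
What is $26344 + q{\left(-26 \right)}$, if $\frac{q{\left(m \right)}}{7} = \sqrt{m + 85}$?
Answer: $26344 + 7 \sqrt{59} \approx 26398.0$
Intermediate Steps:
$q{\left(m \right)} = 7 \sqrt{85 + m}$ ($q{\left(m \right)} = 7 \sqrt{m + 85} = 7 \sqrt{85 + m}$)
$26344 + q{\left(-26 \right)} = 26344 + 7 \sqrt{85 - 26} = 26344 + 7 \sqrt{59}$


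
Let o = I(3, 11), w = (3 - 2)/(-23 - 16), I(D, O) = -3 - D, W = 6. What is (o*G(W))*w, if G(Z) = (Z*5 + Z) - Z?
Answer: 60/13 ≈ 4.6154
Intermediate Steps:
w = -1/39 (w = 1/(-39) = 1*(-1/39) = -1/39 ≈ -0.025641)
G(Z) = 5*Z (G(Z) = (5*Z + Z) - Z = 6*Z - Z = 5*Z)
o = -6 (o = -3 - 1*3 = -3 - 3 = -6)
(o*G(W))*w = -30*6*(-1/39) = -6*30*(-1/39) = -180*(-1/39) = 60/13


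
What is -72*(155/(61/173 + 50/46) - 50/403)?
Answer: -2234356515/288548 ≈ -7743.4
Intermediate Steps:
-72*(155/(61/173 + 50/46) - 50/403) = -72*(155/(61*(1/173) + 50*(1/46)) - 50*1/403) = -72*(155/(61/173 + 25/23) - 50/403) = -72*(155/(5728/3979) - 50/403) = -72*(155*(3979/5728) - 50/403) = -72*(616745/5728 - 50/403) = -72*248261835/2308384 = -2234356515/288548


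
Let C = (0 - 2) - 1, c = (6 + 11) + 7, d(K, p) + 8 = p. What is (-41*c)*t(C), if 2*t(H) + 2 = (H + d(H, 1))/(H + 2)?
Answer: -3936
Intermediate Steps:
d(K, p) = -8 + p
c = 24 (c = 17 + 7 = 24)
C = -3 (C = -2 - 1 = -3)
t(H) = -1 + (-7 + H)/(2*(2 + H)) (t(H) = -1 + ((H + (-8 + 1))/(H + 2))/2 = -1 + ((H - 7)/(2 + H))/2 = -1 + ((-7 + H)/(2 + H))/2 = -1 + (-7 + H)/(2*(2 + H)))
(-41*c)*t(C) = (-41*24)*((-11 - 1*(-3))/(2*(2 - 3))) = -492*(-11 + 3)/(-1) = -492*(-1)*(-8) = -984*4 = -3936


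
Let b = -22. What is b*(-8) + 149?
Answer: 325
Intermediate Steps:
b*(-8) + 149 = -22*(-8) + 149 = 176 + 149 = 325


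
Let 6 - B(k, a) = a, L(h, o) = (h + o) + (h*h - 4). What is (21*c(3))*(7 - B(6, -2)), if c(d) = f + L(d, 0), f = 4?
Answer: -252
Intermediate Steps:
L(h, o) = -4 + h + o + h² (L(h, o) = (h + o) + (h² - 4) = (h + o) + (-4 + h²) = -4 + h + o + h²)
B(k, a) = 6 - a
c(d) = d + d² (c(d) = 4 + (-4 + d + 0 + d²) = 4 + (-4 + d + d²) = d + d²)
(21*c(3))*(7 - B(6, -2)) = (21*(3*(1 + 3)))*(7 - (6 - 1*(-2))) = (21*(3*4))*(7 - (6 + 2)) = (21*12)*(7 - 1*8) = 252*(7 - 8) = 252*(-1) = -252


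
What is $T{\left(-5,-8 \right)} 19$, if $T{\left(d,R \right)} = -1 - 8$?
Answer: $-171$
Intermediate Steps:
$T{\left(d,R \right)} = -9$ ($T{\left(d,R \right)} = -1 - 8 = -9$)
$T{\left(-5,-8 \right)} 19 = \left(-9\right) 19 = -171$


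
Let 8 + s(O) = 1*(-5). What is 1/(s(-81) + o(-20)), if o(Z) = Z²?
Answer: 1/387 ≈ 0.0025840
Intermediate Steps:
s(O) = -13 (s(O) = -8 + 1*(-5) = -8 - 5 = -13)
1/(s(-81) + o(-20)) = 1/(-13 + (-20)²) = 1/(-13 + 400) = 1/387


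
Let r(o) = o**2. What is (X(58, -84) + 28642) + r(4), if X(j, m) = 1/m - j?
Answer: 2402399/84 ≈ 28600.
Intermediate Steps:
(X(58, -84) + 28642) + r(4) = ((1/(-84) - 1*58) + 28642) + 4**2 = ((-1/84 - 58) + 28642) + 16 = (-4873/84 + 28642) + 16 = 2401055/84 + 16 = 2402399/84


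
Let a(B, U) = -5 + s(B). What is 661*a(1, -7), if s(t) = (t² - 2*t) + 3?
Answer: -1983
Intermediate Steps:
s(t) = 3 + t² - 2*t
a(B, U) = -2 + B² - 2*B (a(B, U) = -5 + (3 + B² - 2*B) = -2 + B² - 2*B)
661*a(1, -7) = 661*(-2 + 1² - 2*1) = 661*(-2 + 1 - 2) = 661*(-3) = -1983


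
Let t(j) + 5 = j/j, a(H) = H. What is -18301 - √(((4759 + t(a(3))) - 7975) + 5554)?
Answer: -18301 - √2334 ≈ -18349.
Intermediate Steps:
t(j) = -4 (t(j) = -5 + j/j = -5 + 1 = -4)
-18301 - √(((4759 + t(a(3))) - 7975) + 5554) = -18301 - √(((4759 - 4) - 7975) + 5554) = -18301 - √((4755 - 7975) + 5554) = -18301 - √(-3220 + 5554) = -18301 - √2334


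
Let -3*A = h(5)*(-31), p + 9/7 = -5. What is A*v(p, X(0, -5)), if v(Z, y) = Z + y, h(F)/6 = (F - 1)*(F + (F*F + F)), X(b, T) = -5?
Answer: -97960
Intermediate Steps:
p = -44/7 (p = -9/7 - 5 = -44/7 ≈ -6.2857)
h(F) = 6*(-1 + F)*(F² + 2*F) (h(F) = 6*((F - 1)*(F + (F*F + F))) = 6*((-1 + F)*(F + (F² + F))) = 6*((-1 + F)*(F + (F + F²))) = 6*((-1 + F)*(F² + 2*F)) = 6*(-1 + F)*(F² + 2*F))
A = 8680 (A = -6*5*(-2 + 5 + 5²)*(-31)/3 = -6*5*(-2 + 5 + 25)*(-31)/3 = -6*5*28*(-31)/3 = -280*(-31) = -⅓*(-26040) = 8680)
A*v(p, X(0, -5)) = 8680*(-44/7 - 5) = 8680*(-79/7) = -97960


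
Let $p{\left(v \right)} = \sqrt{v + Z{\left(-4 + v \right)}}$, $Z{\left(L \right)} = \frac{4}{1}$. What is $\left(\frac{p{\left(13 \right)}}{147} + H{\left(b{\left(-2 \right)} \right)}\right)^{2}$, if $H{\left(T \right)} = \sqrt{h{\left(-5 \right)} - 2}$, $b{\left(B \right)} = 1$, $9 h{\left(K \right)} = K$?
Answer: $- \frac{6134}{2401} + \frac{2 i \sqrt{391}}{441} \approx -2.5548 + 0.089677 i$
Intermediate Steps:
$h{\left(K \right)} = \frac{K}{9}$
$Z{\left(L \right)} = 4$ ($Z{\left(L \right)} = 4 \cdot 1 = 4$)
$p{\left(v \right)} = \sqrt{4 + v}$ ($p{\left(v \right)} = \sqrt{v + 4} = \sqrt{4 + v}$)
$H{\left(T \right)} = \frac{i \sqrt{23}}{3}$ ($H{\left(T \right)} = \sqrt{\frac{1}{9} \left(-5\right) - 2} = \sqrt{- \frac{5}{9} - 2} = \sqrt{- \frac{23}{9}} = \frac{i \sqrt{23}}{3}$)
$\left(\frac{p{\left(13 \right)}}{147} + H{\left(b{\left(-2 \right)} \right)}\right)^{2} = \left(\frac{\sqrt{4 + 13}}{147} + \frac{i \sqrt{23}}{3}\right)^{2} = \left(\sqrt{17} \cdot \frac{1}{147} + \frac{i \sqrt{23}}{3}\right)^{2} = \left(\frac{\sqrt{17}}{147} + \frac{i \sqrt{23}}{3}\right)^{2}$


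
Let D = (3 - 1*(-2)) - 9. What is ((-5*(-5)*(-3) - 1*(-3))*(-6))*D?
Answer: -1728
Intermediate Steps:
D = -4 (D = (3 + 2) - 9 = 5 - 9 = -4)
((-5*(-5)*(-3) - 1*(-3))*(-6))*D = ((-5*(-5)*(-3) - 1*(-3))*(-6))*(-4) = ((25*(-3) + 3)*(-6))*(-4) = ((-75 + 3)*(-6))*(-4) = -72*(-6)*(-4) = 432*(-4) = -1728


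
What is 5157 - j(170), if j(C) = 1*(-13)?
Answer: 5170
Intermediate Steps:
j(C) = -13
5157 - j(170) = 5157 - 1*(-13) = 5157 + 13 = 5170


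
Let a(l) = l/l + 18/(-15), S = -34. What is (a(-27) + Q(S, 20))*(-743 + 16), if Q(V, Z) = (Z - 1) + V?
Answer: 55252/5 ≈ 11050.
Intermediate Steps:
a(l) = -⅕ (a(l) = 1 + 18*(-1/15) = 1 - 6/5 = -⅕)
Q(V, Z) = -1 + V + Z (Q(V, Z) = (-1 + Z) + V = -1 + V + Z)
(a(-27) + Q(S, 20))*(-743 + 16) = (-⅕ + (-1 - 34 + 20))*(-743 + 16) = (-⅕ - 15)*(-727) = -76/5*(-727) = 55252/5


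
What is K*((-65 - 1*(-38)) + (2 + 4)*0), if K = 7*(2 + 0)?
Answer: -378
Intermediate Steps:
K = 14 (K = 7*2 = 14)
K*((-65 - 1*(-38)) + (2 + 4)*0) = 14*((-65 - 1*(-38)) + (2 + 4)*0) = 14*((-65 + 38) + 6*0) = 14*(-27 + 0) = 14*(-27) = -378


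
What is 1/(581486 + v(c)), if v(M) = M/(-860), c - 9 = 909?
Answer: 430/250038521 ≈ 1.7197e-6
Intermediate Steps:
c = 918 (c = 9 + 909 = 918)
v(M) = -M/860 (v(M) = M*(-1/860) = -M/860)
1/(581486 + v(c)) = 1/(581486 - 1/860*918) = 1/(581486 - 459/430) = 1/(250038521/430) = 430/250038521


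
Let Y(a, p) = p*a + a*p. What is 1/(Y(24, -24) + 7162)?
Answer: 1/6010 ≈ 0.00016639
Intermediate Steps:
Y(a, p) = 2*a*p (Y(a, p) = a*p + a*p = 2*a*p)
1/(Y(24, -24) + 7162) = 1/(2*24*(-24) + 7162) = 1/(-1152 + 7162) = 1/6010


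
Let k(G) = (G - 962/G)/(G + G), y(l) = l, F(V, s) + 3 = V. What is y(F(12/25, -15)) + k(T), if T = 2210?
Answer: -758951/375700 ≈ -2.0201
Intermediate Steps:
F(V, s) = -3 + V
k(G) = (G - 962/G)/(2*G) (k(G) = (G - 962/G)/((2*G)) = (G - 962/G)*(1/(2*G)) = (G - 962/G)/(2*G))
y(F(12/25, -15)) + k(T) = (-3 + 12/25) + (1/2 - 481/2210**2) = (-3 + 12*(1/25)) + (1/2 - 481*1/4884100) = (-3 + 12/25) + (1/2 - 37/375700) = -63/25 + 187813/375700 = -758951/375700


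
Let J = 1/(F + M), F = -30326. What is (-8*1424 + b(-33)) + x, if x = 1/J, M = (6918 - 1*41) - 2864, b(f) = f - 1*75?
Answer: -37813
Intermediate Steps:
b(f) = -75 + f (b(f) = f - 75 = -75 + f)
M = 4013 (M = (6918 - 41) - 2864 = 6877 - 2864 = 4013)
J = -1/26313 (J = 1/(-30326 + 4013) = 1/(-26313) = -1/26313 ≈ -3.8004e-5)
x = -26313 (x = 1/(-1/26313) = -26313)
(-8*1424 + b(-33)) + x = (-8*1424 + (-75 - 33)) - 26313 = (-11392 - 108) - 26313 = -11500 - 26313 = -37813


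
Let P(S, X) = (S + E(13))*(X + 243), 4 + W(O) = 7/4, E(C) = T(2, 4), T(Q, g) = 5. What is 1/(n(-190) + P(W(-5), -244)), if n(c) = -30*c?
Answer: 4/22789 ≈ 0.00017552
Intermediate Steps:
E(C) = 5
W(O) = -9/4 (W(O) = -4 + 7/4 = -9/4)
P(S, X) = (5 + S)*(243 + X) (P(S, X) = (S + 5)*(X + 243) = (5 + S)*(243 + X))
1/(n(-190) + P(W(-5), -244)) = 1/(-30*(-190) + (1215 + 5*(-244) + 243*(-9/4) - 9/4*(-244))) = 1/(5700 + (1215 - 1220 - 2187/4 + 549)) = 1/(5700 - 11/4) = 1/(22789/4) = 4/22789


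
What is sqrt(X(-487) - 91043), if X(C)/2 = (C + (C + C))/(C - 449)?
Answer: I*sqrt(553886619)/78 ≈ 301.73*I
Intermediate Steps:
X(C) = 6*C/(-449 + C) (X(C) = 2*((C + (C + C))/(C - 449)) = 2*((C + 2*C)/(-449 + C)) = 2*((3*C)/(-449 + C)) = 2*(3*C/(-449 + C)) = 6*C/(-449 + C))
sqrt(X(-487) - 91043) = sqrt(6*(-487)/(-449 - 487) - 91043) = sqrt(6*(-487)/(-936) - 91043) = sqrt(6*(-487)*(-1/936) - 91043) = sqrt(487/156 - 91043) = sqrt(-14202221/156) = I*sqrt(553886619)/78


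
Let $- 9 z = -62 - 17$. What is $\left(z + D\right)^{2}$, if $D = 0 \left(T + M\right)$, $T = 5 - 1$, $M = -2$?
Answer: $\frac{6241}{81} \approx 77.049$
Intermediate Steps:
$T = 4$
$z = \frac{79}{9}$ ($z = - \frac{-62 - 17}{9} = \left(- \frac{1}{9}\right) \left(-79\right) = \frac{79}{9} \approx 8.7778$)
$D = 0$ ($D = 0 \left(4 - 2\right) = 0 \cdot 2 = 0$)
$\left(z + D\right)^{2} = \left(\frac{79}{9} + 0\right)^{2} = \left(\frac{79}{9}\right)^{2} = \frac{6241}{81}$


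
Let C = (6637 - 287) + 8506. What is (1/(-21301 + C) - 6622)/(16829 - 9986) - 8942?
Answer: -394412911961/44103135 ≈ -8943.0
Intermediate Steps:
C = 14856 (C = 6350 + 8506 = 14856)
(1/(-21301 + C) - 6622)/(16829 - 9986) - 8942 = (1/(-21301 + 14856) - 6622)/(16829 - 9986) - 8942 = (1/(-6445) - 6622)/6843 - 8942 = (-1/6445 - 6622)*(1/6843) - 8942 = -42678791/6445*1/6843 - 8942 = -42678791/44103135 - 8942 = -394412911961/44103135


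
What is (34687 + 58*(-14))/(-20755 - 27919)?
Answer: -33875/48674 ≈ -0.69596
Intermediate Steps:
(34687 + 58*(-14))/(-20755 - 27919) = (34687 - 812)/(-48674) = 33875*(-1/48674) = -33875/48674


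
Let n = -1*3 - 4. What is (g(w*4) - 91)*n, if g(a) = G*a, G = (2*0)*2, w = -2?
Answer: 637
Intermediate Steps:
n = -7 (n = -3 - 4 = -7)
G = 0 (G = 0*2 = 0)
g(a) = 0 (g(a) = 0*a = 0)
(g(w*4) - 91)*n = (0 - 91)*(-7) = -91*(-7) = 637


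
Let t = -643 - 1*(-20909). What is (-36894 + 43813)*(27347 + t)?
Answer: 329434347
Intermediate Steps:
t = 20266 (t = -643 + 20909 = 20266)
(-36894 + 43813)*(27347 + t) = (-36894 + 43813)*(27347 + 20266) = 6919*47613 = 329434347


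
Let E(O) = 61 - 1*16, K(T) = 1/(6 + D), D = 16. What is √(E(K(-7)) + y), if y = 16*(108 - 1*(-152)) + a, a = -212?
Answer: 11*√33 ≈ 63.190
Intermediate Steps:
y = 3948 (y = 16*(108 - 1*(-152)) - 212 = 16*(108 + 152) - 212 = 16*260 - 212 = 4160 - 212 = 3948)
K(T) = 1/22 (K(T) = 1/(6 + 16) = 1/22)
E(O) = 45 (E(O) = 61 - 16 = 45)
√(E(K(-7)) + y) = √(45 + 3948) = √3993 = 11*√33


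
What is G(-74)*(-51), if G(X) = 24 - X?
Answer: -4998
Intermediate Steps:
G(-74)*(-51) = (24 - 1*(-74))*(-51) = (24 + 74)*(-51) = 98*(-51) = -4998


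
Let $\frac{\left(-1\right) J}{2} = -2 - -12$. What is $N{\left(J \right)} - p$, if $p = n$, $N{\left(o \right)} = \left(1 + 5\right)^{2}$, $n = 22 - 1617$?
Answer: $1631$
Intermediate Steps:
$J = -20$ ($J = - 2 \left(-2 - -12\right) = - 2 \left(-2 + 12\right) = \left(-2\right) 10 = -20$)
$n = -1595$
$N{\left(o \right)} = 36$ ($N{\left(o \right)} = 6^{2} = 36$)
$p = -1595$
$N{\left(J \right)} - p = 36 - -1595 = 36 + 1595 = 1631$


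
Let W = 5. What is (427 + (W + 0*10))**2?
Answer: 186624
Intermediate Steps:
(427 + (W + 0*10))**2 = (427 + (5 + 0*10))**2 = (427 + (5 + 0))**2 = (427 + 5)**2 = 432**2 = 186624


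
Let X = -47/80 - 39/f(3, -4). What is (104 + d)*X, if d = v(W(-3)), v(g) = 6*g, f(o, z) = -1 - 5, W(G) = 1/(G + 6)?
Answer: 25069/40 ≈ 626.72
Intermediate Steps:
W(G) = 1/(6 + G)
f(o, z) = -6
X = 473/80 (X = -47/80 - 39/(-6) = -47*1/80 - 39*(-1/6) = -47/80 + 13/2 = 473/80 ≈ 5.9125)
d = 2 (d = 6/(6 - 3) = 6/3 = 6*(1/3) = 2)
(104 + d)*X = (104 + 2)*(473/80) = 106*(473/80) = 25069/40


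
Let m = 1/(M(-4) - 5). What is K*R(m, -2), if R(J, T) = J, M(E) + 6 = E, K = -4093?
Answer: 4093/15 ≈ 272.87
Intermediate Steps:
M(E) = -6 + E
m = -1/15 (m = 1/((-6 - 4) - 5) = 1/(-10 - 5) = 1/(-15) = -1/15 ≈ -0.066667)
K*R(m, -2) = -4093*(-1/15) = 4093/15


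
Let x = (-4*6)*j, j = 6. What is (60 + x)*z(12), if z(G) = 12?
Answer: -1008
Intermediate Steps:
x = -144 (x = -4*6*6 = -24*6 = -144)
(60 + x)*z(12) = (60 - 144)*12 = -84*12 = -1008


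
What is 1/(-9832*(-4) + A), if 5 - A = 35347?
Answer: 1/3986 ≈ 0.00025088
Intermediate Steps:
A = -35342 (A = 5 - 1*35347 = 5 - 35347 = -35342)
1/(-9832*(-4) + A) = 1/(-9832*(-4) - 35342) = 1/(39328 - 35342) = 1/3986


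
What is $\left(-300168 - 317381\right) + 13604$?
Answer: $-603945$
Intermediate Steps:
$\left(-300168 - 317381\right) + 13604 = -617549 + 13604 = -603945$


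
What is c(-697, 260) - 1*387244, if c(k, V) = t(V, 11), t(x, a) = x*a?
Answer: -384384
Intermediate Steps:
t(x, a) = a*x
c(k, V) = 11*V
c(-697, 260) - 1*387244 = 11*260 - 1*387244 = 2860 - 387244 = -384384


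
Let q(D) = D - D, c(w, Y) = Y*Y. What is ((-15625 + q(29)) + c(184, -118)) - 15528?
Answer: -17229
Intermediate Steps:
c(w, Y) = Y²
q(D) = 0
((-15625 + q(29)) + c(184, -118)) - 15528 = ((-15625 + 0) + (-118)²) - 15528 = (-15625 + 13924) - 15528 = -1701 - 15528 = -17229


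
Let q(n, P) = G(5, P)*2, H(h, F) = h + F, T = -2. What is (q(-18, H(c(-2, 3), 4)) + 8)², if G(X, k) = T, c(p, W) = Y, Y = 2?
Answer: 16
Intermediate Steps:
c(p, W) = 2
H(h, F) = F + h
G(X, k) = -2
q(n, P) = -4 (q(n, P) = -2*2 = -4)
(q(-18, H(c(-2, 3), 4)) + 8)² = (-4 + 8)² = 4² = 16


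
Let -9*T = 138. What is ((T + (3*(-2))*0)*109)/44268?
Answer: -2507/66402 ≈ -0.037755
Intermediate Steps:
T = -46/3 (T = -1/9*138 = -46/3 ≈ -15.333)
((T + (3*(-2))*0)*109)/44268 = ((-46/3 + (3*(-2))*0)*109)/44268 = ((-46/3 - 6*0)*109)*(1/44268) = ((-46/3 + 0)*109)*(1/44268) = -46/3*109*(1/44268) = -5014/3*1/44268 = -2507/66402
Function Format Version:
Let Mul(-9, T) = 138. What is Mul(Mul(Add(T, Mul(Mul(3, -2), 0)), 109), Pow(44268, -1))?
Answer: Rational(-2507, 66402) ≈ -0.037755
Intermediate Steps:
T = Rational(-46, 3) (T = Mul(Rational(-1, 9), 138) = Rational(-46, 3) ≈ -15.333)
Mul(Mul(Add(T, Mul(Mul(3, -2), 0)), 109), Pow(44268, -1)) = Mul(Mul(Add(Rational(-46, 3), Mul(Mul(3, -2), 0)), 109), Pow(44268, -1)) = Mul(Mul(Add(Rational(-46, 3), Mul(-6, 0)), 109), Rational(1, 44268)) = Mul(Mul(Add(Rational(-46, 3), 0), 109), Rational(1, 44268)) = Mul(Mul(Rational(-46, 3), 109), Rational(1, 44268)) = Mul(Rational(-5014, 3), Rational(1, 44268)) = Rational(-2507, 66402)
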